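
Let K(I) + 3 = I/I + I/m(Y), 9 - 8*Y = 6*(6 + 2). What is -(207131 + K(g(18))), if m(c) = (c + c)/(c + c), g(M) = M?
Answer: -207147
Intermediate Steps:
Y = -39/8 (Y = 9/8 - 3*(6 + 2)/4 = 9/8 - 3*8/4 = 9/8 - ⅛*48 = 9/8 - 6 = -39/8 ≈ -4.8750)
m(c) = 1 (m(c) = (2*c)/((2*c)) = (2*c)*(1/(2*c)) = 1)
K(I) = -2 + I (K(I) = -3 + (I/I + I/1) = -3 + (1 + I*1) = -3 + (1 + I) = -2 + I)
-(207131 + K(g(18))) = -(207131 + (-2 + 18)) = -(207131 + 16) = -1*207147 = -207147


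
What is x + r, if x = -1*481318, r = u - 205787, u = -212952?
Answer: -900057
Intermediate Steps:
r = -418739 (r = -212952 - 205787 = -418739)
x = -481318
x + r = -481318 - 418739 = -900057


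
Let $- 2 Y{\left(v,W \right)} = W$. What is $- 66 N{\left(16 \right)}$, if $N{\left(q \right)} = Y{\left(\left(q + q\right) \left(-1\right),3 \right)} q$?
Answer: $1584$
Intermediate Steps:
$Y{\left(v,W \right)} = - \frac{W}{2}$
$N{\left(q \right)} = - \frac{3 q}{2}$ ($N{\left(q \right)} = \left(- \frac{1}{2}\right) 3 q = - \frac{3 q}{2}$)
$- 66 N{\left(16 \right)} = - 66 \left(\left(- \frac{3}{2}\right) 16\right) = \left(-66\right) \left(-24\right) = 1584$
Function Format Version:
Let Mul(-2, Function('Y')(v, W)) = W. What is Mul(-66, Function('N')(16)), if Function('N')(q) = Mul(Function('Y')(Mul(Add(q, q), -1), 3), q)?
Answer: 1584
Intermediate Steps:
Function('Y')(v, W) = Mul(Rational(-1, 2), W)
Function('N')(q) = Mul(Rational(-3, 2), q) (Function('N')(q) = Mul(Mul(Rational(-1, 2), 3), q) = Mul(Rational(-3, 2), q))
Mul(-66, Function('N')(16)) = Mul(-66, Mul(Rational(-3, 2), 16)) = Mul(-66, -24) = 1584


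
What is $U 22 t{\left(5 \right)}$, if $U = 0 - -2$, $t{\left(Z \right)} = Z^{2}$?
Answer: $1100$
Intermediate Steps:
$U = 2$ ($U = 0 + 2 = 2$)
$U 22 t{\left(5 \right)} = 2 \cdot 22 \cdot 5^{2} = 44 \cdot 25 = 1100$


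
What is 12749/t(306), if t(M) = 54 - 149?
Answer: -671/5 ≈ -134.20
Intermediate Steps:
t(M) = -95
12749/t(306) = 12749/(-95) = 12749*(-1/95) = -671/5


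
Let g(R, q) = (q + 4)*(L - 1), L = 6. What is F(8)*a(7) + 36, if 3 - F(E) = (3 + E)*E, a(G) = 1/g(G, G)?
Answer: 379/11 ≈ 34.455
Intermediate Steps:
g(R, q) = 20 + 5*q (g(R, q) = (q + 4)*(6 - 1) = (4 + q)*5 = 20 + 5*q)
a(G) = 1/(20 + 5*G)
F(E) = 3 - E*(3 + E) (F(E) = 3 - (3 + E)*E = 3 - E*(3 + E))
F(8)*a(7) + 36 = (3 - 1*8² - 3*8)*(1/(5*(4 + 7))) + 36 = (3 - 1*64 - 24)*((⅕)/11) + 36 = (3 - 64 - 24)*((⅕)*(1/11)) + 36 = -85*1/55 + 36 = -17/11 + 36 = 379/11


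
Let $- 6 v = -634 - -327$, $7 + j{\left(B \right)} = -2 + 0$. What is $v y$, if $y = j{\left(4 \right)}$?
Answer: $- \frac{921}{2} \approx -460.5$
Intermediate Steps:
$j{\left(B \right)} = -9$ ($j{\left(B \right)} = -7 + \left(-2 + 0\right) = -7 - 2 = -9$)
$y = -9$
$v = \frac{307}{6}$ ($v = - \frac{-634 - -327}{6} = - \frac{-634 + 327}{6} = \left(- \frac{1}{6}\right) \left(-307\right) = \frac{307}{6} \approx 51.167$)
$v y = \frac{307}{6} \left(-9\right) = - \frac{921}{2}$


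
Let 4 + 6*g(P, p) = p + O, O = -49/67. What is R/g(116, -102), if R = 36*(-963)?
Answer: 13936536/7151 ≈ 1948.9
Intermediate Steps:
O = -49/67 (O = -49*1/67 = -49/67 ≈ -0.73134)
g(P, p) = -317/402 + p/6 (g(P, p) = -⅔ + (p - 49/67)/6 = -⅔ + (-49/67 + p)/6 = -⅔ + (-49/402 + p/6) = -317/402 + p/6)
R = -34668
R/g(116, -102) = -34668/(-317/402 + (⅙)*(-102)) = -34668/(-317/402 - 17) = -34668/(-7151/402) = -34668*(-402/7151) = 13936536/7151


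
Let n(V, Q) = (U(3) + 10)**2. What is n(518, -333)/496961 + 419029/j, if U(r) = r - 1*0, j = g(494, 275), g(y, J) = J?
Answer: 208241117344/136664275 ≈ 1523.7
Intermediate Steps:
j = 275
U(r) = r (U(r) = r + 0 = r)
n(V, Q) = 169 (n(V, Q) = (3 + 10)**2 = 13**2 = 169)
n(518, -333)/496961 + 419029/j = 169/496961 + 419029/275 = 208241117344/136664275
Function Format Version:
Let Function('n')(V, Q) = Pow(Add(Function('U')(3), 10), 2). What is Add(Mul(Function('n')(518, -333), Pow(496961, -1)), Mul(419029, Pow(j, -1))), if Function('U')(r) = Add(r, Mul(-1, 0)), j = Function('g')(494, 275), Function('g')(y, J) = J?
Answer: Rational(208241117344, 136664275) ≈ 1523.7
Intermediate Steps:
j = 275
Function('U')(r) = r (Function('U')(r) = Add(r, 0) = r)
Function('n')(V, Q) = 169 (Function('n')(V, Q) = Pow(Add(3, 10), 2) = Pow(13, 2) = 169)
Add(Mul(Function('n')(518, -333), Pow(496961, -1)), Mul(419029, Pow(j, -1))) = Add(Mul(169, Pow(496961, -1)), Mul(419029, Pow(275, -1))) = Add(Mul(169, Rational(1, 496961)), Mul(419029, Rational(1, 275))) = Add(Rational(169, 496961), Rational(419029, 275)) = Rational(208241117344, 136664275)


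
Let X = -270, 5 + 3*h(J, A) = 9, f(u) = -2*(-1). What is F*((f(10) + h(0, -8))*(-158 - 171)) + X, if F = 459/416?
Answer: -307845/208 ≈ -1480.0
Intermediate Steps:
f(u) = 2
h(J, A) = 4/3 (h(J, A) = -5/3 + (1/3)*9 = -5/3 + 3 = 4/3)
F = 459/416 (F = 459*(1/416) = 459/416 ≈ 1.1034)
F*((f(10) + h(0, -8))*(-158 - 171)) + X = 459*((2 + 4/3)*(-158 - 171))/416 - 270 = 459*((10/3)*(-329))/416 - 270 = (459/416)*(-3290/3) - 270 = -251685/208 - 270 = -307845/208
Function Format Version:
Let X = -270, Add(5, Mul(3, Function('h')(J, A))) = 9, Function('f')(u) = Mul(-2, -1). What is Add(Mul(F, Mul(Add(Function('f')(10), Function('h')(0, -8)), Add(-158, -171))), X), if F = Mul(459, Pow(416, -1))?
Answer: Rational(-307845, 208) ≈ -1480.0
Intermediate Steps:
Function('f')(u) = 2
Function('h')(J, A) = Rational(4, 3) (Function('h')(J, A) = Add(Rational(-5, 3), Mul(Rational(1, 3), 9)) = Add(Rational(-5, 3), 3) = Rational(4, 3))
F = Rational(459, 416) (F = Mul(459, Rational(1, 416)) = Rational(459, 416) ≈ 1.1034)
Add(Mul(F, Mul(Add(Function('f')(10), Function('h')(0, -8)), Add(-158, -171))), X) = Add(Mul(Rational(459, 416), Mul(Add(2, Rational(4, 3)), Add(-158, -171))), -270) = Add(Mul(Rational(459, 416), Mul(Rational(10, 3), -329)), -270) = Add(Mul(Rational(459, 416), Rational(-3290, 3)), -270) = Add(Rational(-251685, 208), -270) = Rational(-307845, 208)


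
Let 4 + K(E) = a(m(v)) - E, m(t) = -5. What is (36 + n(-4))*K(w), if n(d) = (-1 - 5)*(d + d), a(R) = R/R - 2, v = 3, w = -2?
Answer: -252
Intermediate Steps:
a(R) = -1 (a(R) = 1 - 2 = -1)
n(d) = -12*d
K(E) = -5 - E (K(E) = -4 + (-1 - E) = -5 - E)
(36 + n(-4))*K(w) = (36 - 12*(-4))*(-5 - 1*(-2)) = (36 + 48)*(-5 + 2) = 84*(-3) = -252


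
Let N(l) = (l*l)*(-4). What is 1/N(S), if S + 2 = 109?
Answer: -1/45796 ≈ -2.1836e-5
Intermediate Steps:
S = 107 (S = -2 + 109 = 107)
N(l) = -4*l² (N(l) = l²*(-4) = -4*l²)
1/N(S) = 1/(-4*107²) = 1/(-4*11449) = 1/(-45796) = -1/45796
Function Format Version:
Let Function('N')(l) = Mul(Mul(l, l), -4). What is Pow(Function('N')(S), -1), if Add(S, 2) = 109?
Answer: Rational(-1, 45796) ≈ -2.1836e-5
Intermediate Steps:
S = 107 (S = Add(-2, 109) = 107)
Function('N')(l) = Mul(-4, Pow(l, 2)) (Function('N')(l) = Mul(Pow(l, 2), -4) = Mul(-4, Pow(l, 2)))
Pow(Function('N')(S), -1) = Pow(Mul(-4, Pow(107, 2)), -1) = Pow(Mul(-4, 11449), -1) = Pow(-45796, -1) = Rational(-1, 45796)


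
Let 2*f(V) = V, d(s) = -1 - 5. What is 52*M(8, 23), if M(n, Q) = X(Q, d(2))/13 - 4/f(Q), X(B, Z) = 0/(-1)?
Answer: -416/23 ≈ -18.087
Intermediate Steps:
d(s) = -6
f(V) = V/2
X(B, Z) = 0 (X(B, Z) = 0*(-1) = 0)
M(n, Q) = -8/Q (M(n, Q) = 0/13 - 4*2/Q = 0*(1/13) - 8/Q = 0 - 8/Q = -8/Q)
52*M(8, 23) = 52*(-8/23) = -416/23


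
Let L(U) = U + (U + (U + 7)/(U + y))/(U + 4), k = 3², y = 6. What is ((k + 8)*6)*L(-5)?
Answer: -204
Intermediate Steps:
k = 9
L(U) = U + (U + (7 + U)/(6 + U))/(4 + U) (L(U) = U + (U + (U + 7)/(U + 6))/(U + 4) = U + (U + (7 + U)/(6 + U))/(4 + U))
((k + 8)*6)*L(-5) = ((9 + 8)*6)*((7 + (-5)³ + 11*(-5)² + 31*(-5))/(24 + (-5)² + 10*(-5))) = (17*6)*((7 - 125 + 11*25 - 155)/(24 + 25 - 50)) = 102*((7 - 125 + 275 - 155)/(-1)) = 102*(-1*2) = 102*(-2) = -204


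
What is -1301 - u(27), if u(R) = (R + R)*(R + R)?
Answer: -4217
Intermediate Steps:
u(R) = 4*R**2 (u(R) = (2*R)*(2*R) = 4*R**2)
-1301 - u(27) = -1301 - 4*27**2 = -1301 - 4*729 = -1301 - 1*2916 = -1301 - 2916 = -4217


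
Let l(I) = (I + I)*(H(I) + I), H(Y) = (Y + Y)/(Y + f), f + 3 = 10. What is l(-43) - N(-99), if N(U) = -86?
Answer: 32207/9 ≈ 3578.6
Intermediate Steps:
f = 7 (f = -3 + 10 = 7)
H(Y) = 2*Y/(7 + Y) (H(Y) = (Y + Y)/(Y + 7) = (2*Y)/(7 + Y) = 2*Y/(7 + Y))
l(I) = 2*I*(I + 2*I/(7 + I)) (l(I) = (I + I)*(2*I/(7 + I) + I) = (2*I)*(I + 2*I/(7 + I)) = 2*I*(I + 2*I/(7 + I)))
l(-43) - N(-99) = 2*(-43)**2*(9 - 43)/(7 - 43) - 1*(-86) = 2*1849*(-34)/(-36) + 86 = 2*1849*(-1/36)*(-34) + 86 = 31433/9 + 86 = 32207/9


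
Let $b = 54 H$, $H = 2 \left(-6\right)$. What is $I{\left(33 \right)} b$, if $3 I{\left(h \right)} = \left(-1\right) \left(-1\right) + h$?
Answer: $-7344$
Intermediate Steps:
$H = -12$
$I{\left(h \right)} = \frac{1}{3} + \frac{h}{3}$ ($I{\left(h \right)} = \frac{\left(-1\right) \left(-1\right) + h}{3} = \frac{1 + h}{3} = \frac{1}{3} + \frac{h}{3}$)
$b = -648$ ($b = 54 \left(-12\right) = -648$)
$I{\left(33 \right)} b = \left(\frac{1}{3} + \frac{1}{3} \cdot 33\right) \left(-648\right) = \left(\frac{1}{3} + 11\right) \left(-648\right) = \frac{34}{3} \left(-648\right) = -7344$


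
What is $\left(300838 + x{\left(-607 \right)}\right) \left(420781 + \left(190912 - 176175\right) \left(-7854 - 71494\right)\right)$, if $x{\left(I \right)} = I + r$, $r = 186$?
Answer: $-351166652599815$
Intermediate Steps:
$x{\left(I \right)} = 186 + I$ ($x{\left(I \right)} = I + 186 = 186 + I$)
$\left(300838 + x{\left(-607 \right)}\right) \left(420781 + \left(190912 - 176175\right) \left(-7854 - 71494\right)\right) = \left(300838 + \left(186 - 607\right)\right) \left(420781 + \left(190912 - 176175\right) \left(-7854 - 71494\right)\right) = \left(300838 - 421\right) \left(420781 + 14737 \left(-79348\right)\right) = 300417 \left(420781 - 1169351476\right) = 300417 \left(-1168930695\right) = -351166652599815$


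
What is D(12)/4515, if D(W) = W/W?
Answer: 1/4515 ≈ 0.00022148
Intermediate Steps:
D(W) = 1
D(12)/4515 = 1/4515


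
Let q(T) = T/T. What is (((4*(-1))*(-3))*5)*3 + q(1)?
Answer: 181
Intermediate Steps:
q(T) = 1
(((4*(-1))*(-3))*5)*3 + q(1) = (((4*(-1))*(-3))*5)*3 + 1 = (-4*(-3)*5)*3 + 1 = (12*5)*3 + 1 = 60*3 + 1 = 180 + 1 = 181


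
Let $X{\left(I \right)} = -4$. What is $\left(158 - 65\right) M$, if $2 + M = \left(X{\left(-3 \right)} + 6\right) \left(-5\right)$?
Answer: $-1116$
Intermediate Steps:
$M = -12$ ($M = -2 + \left(-4 + 6\right) \left(-5\right) = -2 + 2 \left(-5\right) = -2 - 10 = -12$)
$\left(158 - 65\right) M = \left(158 - 65\right) \left(-12\right) = 93 \left(-12\right) = -1116$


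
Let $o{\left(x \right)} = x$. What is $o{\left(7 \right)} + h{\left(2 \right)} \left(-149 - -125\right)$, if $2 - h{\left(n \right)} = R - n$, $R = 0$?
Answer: $-89$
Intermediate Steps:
$h{\left(n \right)} = 2 + n$ ($h{\left(n \right)} = 2 - \left(0 - n\right) = 2 - - n = 2 + n$)
$o{\left(7 \right)} + h{\left(2 \right)} \left(-149 - -125\right) = 7 + \left(2 + 2\right) \left(-149 - -125\right) = 7 + 4 \left(-149 + 125\right) = 7 + 4 \left(-24\right) = 7 - 96 = -89$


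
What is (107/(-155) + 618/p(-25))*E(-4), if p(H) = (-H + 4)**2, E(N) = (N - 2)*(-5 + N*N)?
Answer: -382998/130355 ≈ -2.9381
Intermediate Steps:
E(N) = (-5 + N**2)*(-2 + N) (E(N) = (-2 + N)*(-5 + N**2) = (-5 + N**2)*(-2 + N))
p(H) = (4 - H)**2
(107/(-155) + 618/p(-25))*E(-4) = (107/(-155) + 618/((-4 - 25)**2))*(10 + (-4)**3 - 5*(-4) - 2*(-4)**2) = (107*(-1/155) + 618/((-29)**2))*(10 - 64 + 20 - 2*16) = (-107/155 + 618/841)*(10 - 64 + 20 - 32) = (-107/155 + 618*(1/841))*(-66) = (-107/155 + 618/841)*(-66) = (5803/130355)*(-66) = -382998/130355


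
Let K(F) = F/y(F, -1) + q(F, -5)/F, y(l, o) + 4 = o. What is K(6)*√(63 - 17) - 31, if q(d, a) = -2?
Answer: -31 - 23*√46/15 ≈ -41.400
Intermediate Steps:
y(l, o) = -4 + o
K(F) = -2/F - F/5 (K(F) = F/(-4 - 1) - 2/F = F/(-5) - 2/F = F*(-⅕) - 2/F = -F/5 - 2/F = -2/F - F/5)
K(6)*√(63 - 17) - 31 = (-2/6 - ⅕*6)*√(63 - 17) - 31 = (-2*⅙ - 6/5)*√46 - 31 = (-⅓ - 6/5)*√46 - 31 = -23*√46/15 - 31 = -31 - 23*√46/15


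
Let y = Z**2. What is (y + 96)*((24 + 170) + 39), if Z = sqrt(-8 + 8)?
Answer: 22368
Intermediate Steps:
Z = 0 (Z = sqrt(0) = 0)
y = 0 (y = 0**2 = 0)
(y + 96)*((24 + 170) + 39) = (0 + 96)*((24 + 170) + 39) = 96*(194 + 39) = 96*233 = 22368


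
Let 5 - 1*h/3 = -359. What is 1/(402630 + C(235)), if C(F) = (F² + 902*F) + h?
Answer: 1/670917 ≈ 1.4905e-6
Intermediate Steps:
h = 1092 (h = 15 - 3*(-359) = 15 + 1077 = 1092)
C(F) = 1092 + F² + 902*F (C(F) = (F² + 902*F) + 1092 = 1092 + F² + 902*F)
1/(402630 + C(235)) = 1/(402630 + (1092 + 235² + 902*235)) = 1/(402630 + (1092 + 55225 + 211970)) = 1/(402630 + 268287) = 1/670917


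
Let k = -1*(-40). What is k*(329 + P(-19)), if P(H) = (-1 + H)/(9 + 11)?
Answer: 13120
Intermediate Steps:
k = 40
P(H) = -1/20 + H/20 (P(H) = (-1 + H)/20 = (-1 + H)*(1/20) = -1/20 + H/20)
k*(329 + P(-19)) = 40*(329 + (-1/20 + (1/20)*(-19))) = 40*(329 + (-1/20 - 19/20)) = 40*(329 - 1) = 40*328 = 13120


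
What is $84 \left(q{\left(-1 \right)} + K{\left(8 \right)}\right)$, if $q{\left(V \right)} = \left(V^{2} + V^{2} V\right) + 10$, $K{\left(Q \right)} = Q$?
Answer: $1512$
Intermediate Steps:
$q{\left(V \right)} = 10 + V^{2} + V^{3}$ ($q{\left(V \right)} = \left(V^{2} + V^{3}\right) + 10 = 10 + V^{2} + V^{3}$)
$84 \left(q{\left(-1 \right)} + K{\left(8 \right)}\right) = 84 \left(\left(10 + \left(-1\right)^{2} + \left(-1\right)^{3}\right) + 8\right) = 84 \left(\left(10 + 1 - 1\right) + 8\right) = 84 \left(10 + 8\right) = 84 \cdot 18 = 1512$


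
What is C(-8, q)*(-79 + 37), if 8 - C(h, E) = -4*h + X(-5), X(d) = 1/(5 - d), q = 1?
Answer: 5061/5 ≈ 1012.2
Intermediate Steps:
C(h, E) = 79/10 + 4*h (C(h, E) = 8 - (-4*h - 1/(-5 - 5)) = 8 - (-4*h - 1/(-10)) = 8 - (-4*h - 1*(-⅒)) = 8 - (-4*h + ⅒) = 8 - (⅒ - 4*h) = 8 + (-⅒ + 4*h) = 79/10 + 4*h)
C(-8, q)*(-79 + 37) = (79/10 + 4*(-8))*(-79 + 37) = (79/10 - 32)*(-42) = -241/10*(-42) = 5061/5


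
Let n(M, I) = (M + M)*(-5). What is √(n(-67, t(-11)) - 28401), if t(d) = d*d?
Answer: I*√27731 ≈ 166.53*I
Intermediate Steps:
t(d) = d²
n(M, I) = -10*M (n(M, I) = (2*M)*(-5) = -10*M)
√(n(-67, t(-11)) - 28401) = √(-10*(-67) - 28401) = √(670 - 28401) = √(-27731) = I*√27731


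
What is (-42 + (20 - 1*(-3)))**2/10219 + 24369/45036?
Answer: 88428269/153407628 ≈ 0.57643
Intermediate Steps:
(-42 + (20 - 1*(-3)))**2/10219 + 24369/45036 = (-42 + (20 + 3))**2*(1/10219) + 24369*(1/45036) = (-42 + 23)**2*(1/10219) + 8123/15012 = (-19)**2*(1/10219) + 8123/15012 = 361*(1/10219) + 8123/15012 = 361/10219 + 8123/15012 = 88428269/153407628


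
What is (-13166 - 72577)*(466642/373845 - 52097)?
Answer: 556636019847663/124615 ≈ 4.4668e+9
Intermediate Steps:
(-13166 - 72577)*(466642/373845 - 52097) = -85743*(466642*(1/373845) - 52097) = -85743*(466642/373845 - 52097) = -85743*(-19475736323/373845) = 556636019847663/124615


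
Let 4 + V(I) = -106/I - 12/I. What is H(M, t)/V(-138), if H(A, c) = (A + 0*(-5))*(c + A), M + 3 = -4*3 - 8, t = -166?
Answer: -42849/31 ≈ -1382.2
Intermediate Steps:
M = -23 (M = -3 + (-4*3 - 8) = -3 + (-12 - 8) = -3 - 20 = -23)
V(I) = -4 - 118/I (V(I) = -4 + (-106/I - 12/I) = -4 - 118/I)
H(A, c) = A*(A + c) (H(A, c) = (A + 0)*(A + c) = A*(A + c))
H(M, t)/V(-138) = (-23*(-23 - 166))/(-4 - 118/(-138)) = (-23*(-189))/(-4 - 118*(-1/138)) = 4347/(-4 + 59/69) = 4347/(-217/69) = 4347*(-69/217) = -42849/31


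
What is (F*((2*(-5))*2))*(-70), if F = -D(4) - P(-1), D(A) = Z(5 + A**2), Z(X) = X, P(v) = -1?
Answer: -28000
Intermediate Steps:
D(A) = 5 + A**2
F = -20 (F = -(5 + 4**2) - 1*(-1) = -(5 + 16) + 1 = -1*21 + 1 = -21 + 1 = -20)
(F*((2*(-5))*2))*(-70) = -20*2*(-5)*2*(-70) = -(-200)*2*(-70) = -20*(-20)*(-70) = 400*(-70) = -28000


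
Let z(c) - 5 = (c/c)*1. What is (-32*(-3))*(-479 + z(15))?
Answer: -45408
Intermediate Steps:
z(c) = 6 (z(c) = 5 + (c/c)*1 = 5 + 1*1 = 5 + 1 = 6)
(-32*(-3))*(-479 + z(15)) = (-32*(-3))*(-479 + 6) = 96*(-473) = -45408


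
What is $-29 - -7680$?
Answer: $7651$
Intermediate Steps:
$-29 - -7680 = -29 + 7680 = 7651$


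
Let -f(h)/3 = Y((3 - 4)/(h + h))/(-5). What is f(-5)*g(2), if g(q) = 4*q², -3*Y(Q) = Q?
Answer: -8/25 ≈ -0.32000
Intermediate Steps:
Y(Q) = -Q/3
f(h) = 1/(10*h) (f(h) = -3*(-(3 - 4)/(3*(h + h)))/(-5) = -3*(-(-1)/(3*(2*h)))*(-1)/5 = -3*(-(-1)*1/(2*h)/3)*(-1)/5 = -3*(-(-1)/(6*h))*(-1)/5 = -3*1/(6*h)*(-1)/5 = -(-1)/(10*h) = 1/(10*h))
f(-5)*g(2) = ((⅒)/(-5))*(4*2²) = ((⅒)*(-⅕))*(4*4) = -1/50*16 = -8/25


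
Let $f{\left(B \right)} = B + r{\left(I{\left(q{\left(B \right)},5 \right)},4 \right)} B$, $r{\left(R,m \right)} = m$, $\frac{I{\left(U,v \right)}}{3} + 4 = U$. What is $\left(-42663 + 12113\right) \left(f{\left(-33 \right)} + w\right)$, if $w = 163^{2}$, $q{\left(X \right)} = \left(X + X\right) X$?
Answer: $-806642200$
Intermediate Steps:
$q{\left(X \right)} = 2 X^{2}$ ($q{\left(X \right)} = 2 X X = 2 X^{2}$)
$I{\left(U,v \right)} = -12 + 3 U$
$w = 26569$
$f{\left(B \right)} = 5 B$ ($f{\left(B \right)} = B + 4 B = 5 B$)
$\left(-42663 + 12113\right) \left(f{\left(-33 \right)} + w\right) = \left(-42663 + 12113\right) \left(5 \left(-33\right) + 26569\right) = - 30550 \left(-165 + 26569\right) = \left(-30550\right) 26404 = -806642200$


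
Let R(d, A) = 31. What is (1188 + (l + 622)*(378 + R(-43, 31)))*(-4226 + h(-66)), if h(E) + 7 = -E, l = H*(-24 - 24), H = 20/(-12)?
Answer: -1201371102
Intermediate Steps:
H = -5/3 (H = 20*(-1/12) = -5/3 ≈ -1.6667)
l = 80 (l = -5*(-24 - 24)/3 = -5/3*(-48) = 80)
h(E) = -7 - E
(1188 + (l + 622)*(378 + R(-43, 31)))*(-4226 + h(-66)) = (1188 + (80 + 622)*(378 + 31))*(-4226 + (-7 - 1*(-66))) = (1188 + 702*409)*(-4226 + (-7 + 66)) = (1188 + 287118)*(-4226 + 59) = 288306*(-4167) = -1201371102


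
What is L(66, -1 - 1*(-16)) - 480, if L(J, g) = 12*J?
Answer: 312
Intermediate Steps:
L(66, -1 - 1*(-16)) - 480 = 12*66 - 480 = 792 - 480 = 312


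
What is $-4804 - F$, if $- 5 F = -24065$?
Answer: $-9617$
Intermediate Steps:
$F = 4813$ ($F = \left(- \frac{1}{5}\right) \left(-24065\right) = 4813$)
$-4804 - F = -4804 - 4813 = -9617$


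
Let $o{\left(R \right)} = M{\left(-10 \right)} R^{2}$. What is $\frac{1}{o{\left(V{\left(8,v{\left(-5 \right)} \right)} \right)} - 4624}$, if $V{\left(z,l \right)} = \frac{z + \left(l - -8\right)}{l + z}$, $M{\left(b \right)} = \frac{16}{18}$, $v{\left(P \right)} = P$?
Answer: $- \frac{81}{373576} \approx -0.00021682$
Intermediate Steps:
$M{\left(b \right)} = \frac{8}{9}$ ($M{\left(b \right)} = 16 \cdot \frac{1}{18} = \frac{8}{9}$)
$V{\left(z,l \right)} = \frac{8 + l + z}{l + z}$ ($V{\left(z,l \right)} = \frac{z + \left(l + 8\right)}{l + z} = \frac{z + \left(8 + l\right)}{l + z} = \frac{8 + l + z}{l + z}$)
$o{\left(R \right)} = \frac{8 R^{2}}{9}$
$\frac{1}{o{\left(V{\left(8,v{\left(-5 \right)} \right)} \right)} - 4624} = \frac{1}{\frac{8 \left(\frac{8 - 5 + 8}{-5 + 8}\right)^{2}}{9} - 4624} = \frac{1}{\frac{8 \left(\frac{1}{3} \cdot 11\right)^{2}}{9} - 4624} = \frac{1}{\frac{8 \left(\frac{11}{3}\right)^{2}}{9} - 4624} = \frac{1}{\frac{8}{9} \cdot \frac{121}{9} - 4624} = \frac{1}{\frac{968}{81} - 4624} = \frac{1}{- \frac{373576}{81}} = - \frac{81}{373576}$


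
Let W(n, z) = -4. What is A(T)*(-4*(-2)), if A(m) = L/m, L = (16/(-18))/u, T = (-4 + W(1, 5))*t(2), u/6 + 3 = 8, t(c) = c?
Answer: 2/135 ≈ 0.014815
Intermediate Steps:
u = 30 (u = -18 + 6*8 = -18 + 48 = 30)
T = -16 (T = (-4 - 4)*2 = -8*2 = -16)
L = -4/135 (L = (16/(-18))/30 = (16*(-1/18))*(1/30) = -8/9*1/30 = -4/135 ≈ -0.029630)
A(m) = -4/(135*m)
A(T)*(-4*(-2)) = (-4/135/(-16))*(-4*(-2)) = -4/135*(-1/16)*8 = (1/540)*8 = 2/135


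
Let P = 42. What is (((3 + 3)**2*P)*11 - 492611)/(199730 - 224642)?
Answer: 475979/24912 ≈ 19.106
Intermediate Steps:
(((3 + 3)**2*P)*11 - 492611)/(199730 - 224642) = (((3 + 3)**2*42)*11 - 492611)/(199730 - 224642) = ((6**2*42)*11 - 492611)/(-24912) = ((36*42)*11 - 492611)*(-1/24912) = (1512*11 - 492611)*(-1/24912) = (16632 - 492611)*(-1/24912) = -475979*(-1/24912) = 475979/24912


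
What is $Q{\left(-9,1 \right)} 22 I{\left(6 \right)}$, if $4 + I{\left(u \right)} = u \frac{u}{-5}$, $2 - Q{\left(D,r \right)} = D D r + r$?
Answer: $19712$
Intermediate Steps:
$Q{\left(D,r \right)} = 2 - r - r D^{2}$ ($Q{\left(D,r \right)} = 2 - \left(D D r + r\right) = 2 - \left(D^{2} r + r\right) = 2 - \left(r D^{2} + r\right) = 2 - \left(r + r D^{2}\right) = 2 - r - r D^{2}$)
$I{\left(u \right)} = -4 - \frac{u^{2}}{5}$ ($I{\left(u \right)} = -4 + u \frac{u}{-5} = -4 + u u \left(- \frac{1}{5}\right) = -4 + u \left(- \frac{u}{5}\right) = -4 - \frac{u^{2}}{5}$)
$Q{\left(-9,1 \right)} 22 I{\left(6 \right)} = \left(2 - 1 - 1 \left(-9\right)^{2}\right) 22 \left(-4 - \frac{6^{2}}{5}\right) = \left(2 - 1 - 1 \cdot 81\right) 22 \left(-4 - \frac{36}{5}\right) = \left(2 - 1 - 81\right) 22 \left(-4 - \frac{36}{5}\right) = \left(-80\right) 22 \left(- \frac{56}{5}\right) = \left(-1760\right) \left(- \frac{56}{5}\right) = 19712$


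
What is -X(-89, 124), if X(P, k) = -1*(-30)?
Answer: -30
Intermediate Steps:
X(P, k) = 30
-X(-89, 124) = -1*30 = -30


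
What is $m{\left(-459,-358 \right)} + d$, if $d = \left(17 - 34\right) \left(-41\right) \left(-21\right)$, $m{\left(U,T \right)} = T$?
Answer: $-14995$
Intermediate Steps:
$d = -14637$ ($d = \left(17 - 34\right) \left(-41\right) \left(-21\right) = \left(-17\right) \left(-41\right) \left(-21\right) = 697 \left(-21\right) = -14637$)
$m{\left(-459,-358 \right)} + d = -358 - 14637 = -14995$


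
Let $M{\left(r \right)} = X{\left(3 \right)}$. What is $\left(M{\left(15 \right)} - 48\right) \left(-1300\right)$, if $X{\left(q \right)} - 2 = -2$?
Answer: $62400$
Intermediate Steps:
$X{\left(q \right)} = 0$ ($X{\left(q \right)} = 2 - 2 = 0$)
$M{\left(r \right)} = 0$
$\left(M{\left(15 \right)} - 48\right) \left(-1300\right) = \left(0 - 48\right) \left(-1300\right) = \left(-48\right) \left(-1300\right) = 62400$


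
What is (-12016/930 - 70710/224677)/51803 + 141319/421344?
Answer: 254750375712329227/760119789806989920 ≈ 0.33514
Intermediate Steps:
(-12016/930 - 70710/224677)/51803 + 141319/421344 = (-12016*1/930 - 70710*1/224677)*(1/51803) + 141319*(1/421344) = (-6008/465 - 70710/224677)*(1/51803) + 141319/421344 = -1382739566/104474805*1/51803 + 141319/421344 = -1382739566/5412108323415 + 141319/421344 = 254750375712329227/760119789806989920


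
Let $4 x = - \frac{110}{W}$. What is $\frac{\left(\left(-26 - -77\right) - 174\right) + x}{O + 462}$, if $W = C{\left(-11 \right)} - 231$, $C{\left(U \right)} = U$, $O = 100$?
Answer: $- \frac{5407}{24728} \approx -0.21866$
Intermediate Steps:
$W = -242$ ($W = -11 - 231 = -242$)
$x = \frac{5}{44}$ ($x = \frac{\left(-110\right) \frac{1}{-242}}{4} = \frac{\left(-110\right) \left(- \frac{1}{242}\right)}{4} = \frac{1}{4} \cdot \frac{5}{11} = \frac{5}{44} \approx 0.11364$)
$\frac{\left(\left(-26 - -77\right) - 174\right) + x}{O + 462} = \frac{\left(\left(-26 - -77\right) - 174\right) + \frac{5}{44}}{100 + 462} = \frac{\left(\left(-26 + 77\right) - 174\right) + \frac{5}{44}}{562} = \left(\left(51 - 174\right) + \frac{5}{44}\right) \frac{1}{562} = \left(-123 + \frac{5}{44}\right) \frac{1}{562} = \left(- \frac{5407}{44}\right) \frac{1}{562} = - \frac{5407}{24728}$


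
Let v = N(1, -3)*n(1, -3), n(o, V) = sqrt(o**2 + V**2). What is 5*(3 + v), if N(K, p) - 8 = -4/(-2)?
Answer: 15 + 50*sqrt(10) ≈ 173.11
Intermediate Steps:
N(K, p) = 10 (N(K, p) = 8 - 4/(-2) = 8 - 4*(-1/2) = 8 + 2 = 10)
n(o, V) = sqrt(V**2 + o**2)
v = 10*sqrt(10) (v = 10*sqrt((-3)**2 + 1**2) = 10*sqrt(9 + 1) = 10*sqrt(10) ≈ 31.623)
5*(3 + v) = 5*(3 + 10*sqrt(10)) = 15 + 50*sqrt(10)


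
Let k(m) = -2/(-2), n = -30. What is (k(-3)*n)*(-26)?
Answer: 780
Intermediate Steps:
k(m) = 1 (k(m) = -2*(-½) = 1)
(k(-3)*n)*(-26) = (1*(-30))*(-26) = -30*(-26) = 780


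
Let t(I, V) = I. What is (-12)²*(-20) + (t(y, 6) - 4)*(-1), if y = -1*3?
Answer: -2873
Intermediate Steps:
y = -3
(-12)²*(-20) + (t(y, 6) - 4)*(-1) = (-12)²*(-20) + (-3 - 4)*(-1) = 144*(-20) - 7*(-1) = -2880 + 7 = -2873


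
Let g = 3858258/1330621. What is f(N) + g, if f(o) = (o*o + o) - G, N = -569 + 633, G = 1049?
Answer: 4143420189/1330621 ≈ 3113.9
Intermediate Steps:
N = 64
g = 3858258/1330621 (g = 3858258*(1/1330621) = 3858258/1330621 ≈ 2.8996)
f(o) = -1049 + o + o**2 (f(o) = (o*o + o) - 1*1049 = (o**2 + o) - 1049 = (o + o**2) - 1049 = -1049 + o + o**2)
f(N) + g = (-1049 + 64 + 64**2) + 3858258/1330621 = (-1049 + 64 + 4096) + 3858258/1330621 = 3111 + 3858258/1330621 = 4143420189/1330621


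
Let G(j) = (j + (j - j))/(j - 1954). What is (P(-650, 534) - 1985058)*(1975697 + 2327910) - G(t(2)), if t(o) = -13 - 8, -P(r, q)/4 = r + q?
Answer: -16868302445352071/1975 ≈ -8.5409e+12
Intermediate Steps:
P(r, q) = -4*q - 4*r (P(r, q) = -4*(r + q) = -4*(q + r) = -4*q - 4*r)
t(o) = -21
G(j) = j/(-1954 + j) (G(j) = (j + 0)/(-1954 + j) = j/(-1954 + j))
(P(-650, 534) - 1985058)*(1975697 + 2327910) - G(t(2)) = ((-4*534 - 4*(-650)) - 1985058)*(1975697 + 2327910) - (-21)/(-1954 - 21) = ((-2136 + 2600) - 1985058)*4303607 - (-21)/(-1975) = (464 - 1985058)*4303607 - (-21)*(-1)/1975 = -1984594*4303607 - 1*21/1975 = -8540912630558 - 21/1975 = -16868302445352071/1975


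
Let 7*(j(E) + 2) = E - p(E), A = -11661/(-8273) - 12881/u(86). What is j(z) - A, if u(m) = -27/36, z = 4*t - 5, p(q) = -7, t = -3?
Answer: -2984646901/173733 ≈ -17180.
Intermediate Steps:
z = -17 (z = 4*(-3) - 5 = -12 - 5 = -17)
u(m) = -3/4 (u(m) = -27*1/36 = -3/4)
A = 426293035/24819 (A = -11661/(-8273) - 12881/(-3/4) = -11661*(-1/8273) - 12881*(-4/3) = 11661/8273 + 51524/3 = 426293035/24819 ≈ 17176.)
j(E) = -1 + E/7 (j(E) = -2 + (E - 1*(-7))/7 = -2 + (E + 7)/7 = -2 + (7 + E)/7 = -2 + (1 + E/7) = -1 + E/7)
j(z) - A = (-1 + (1/7)*(-17)) - 1*426293035/24819 = (-1 - 17/7) - 426293035/24819 = -24/7 - 426293035/24819 = -2984646901/173733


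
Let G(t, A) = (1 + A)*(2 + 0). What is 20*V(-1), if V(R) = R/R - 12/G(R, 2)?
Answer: -20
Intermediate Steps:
G(t, A) = 2 + 2*A (G(t, A) = (1 + A)*2 = 2 + 2*A)
V(R) = -1 (V(R) = R/R - 12/(2 + 2*2) = 1 - 12/(2 + 4) = 1 - 12/6 = 1 - 12*⅙ = 1 - 2 = -1)
20*V(-1) = 20*(-1) = -20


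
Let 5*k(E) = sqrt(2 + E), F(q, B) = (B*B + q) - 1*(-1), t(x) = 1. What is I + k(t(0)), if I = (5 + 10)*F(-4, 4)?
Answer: 195 + sqrt(3)/5 ≈ 195.35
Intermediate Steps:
F(q, B) = 1 + q + B**2 (F(q, B) = (B**2 + q) + 1 = (q + B**2) + 1 = 1 + q + B**2)
k(E) = sqrt(2 + E)/5
I = 195 (I = (5 + 10)*(1 - 4 + 4**2) = 15*(1 - 4 + 16) = 15*13 = 195)
I + k(t(0)) = 195 + sqrt(2 + 1)/5 = 195 + sqrt(3)/5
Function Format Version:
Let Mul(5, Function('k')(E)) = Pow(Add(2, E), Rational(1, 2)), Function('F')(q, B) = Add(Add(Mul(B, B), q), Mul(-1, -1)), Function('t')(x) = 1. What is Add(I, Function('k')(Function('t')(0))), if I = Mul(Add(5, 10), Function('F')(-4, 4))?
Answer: Add(195, Mul(Rational(1, 5), Pow(3, Rational(1, 2)))) ≈ 195.35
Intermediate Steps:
Function('F')(q, B) = Add(1, q, Pow(B, 2)) (Function('F')(q, B) = Add(Add(Pow(B, 2), q), 1) = Add(Add(q, Pow(B, 2)), 1) = Add(1, q, Pow(B, 2)))
Function('k')(E) = Mul(Rational(1, 5), Pow(Add(2, E), Rational(1, 2)))
I = 195 (I = Mul(Add(5, 10), Add(1, -4, Pow(4, 2))) = Mul(15, Add(1, -4, 16)) = Mul(15, 13) = 195)
Add(I, Function('k')(Function('t')(0))) = Add(195, Mul(Rational(1, 5), Pow(Add(2, 1), Rational(1, 2)))) = Add(195, Mul(Rational(1, 5), Pow(3, Rational(1, 2))))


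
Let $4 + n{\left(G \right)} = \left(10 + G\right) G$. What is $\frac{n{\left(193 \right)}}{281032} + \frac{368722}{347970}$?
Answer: $\frac{58627202927}{48895352520} \approx 1.199$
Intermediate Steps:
$n{\left(G \right)} = -4 + G \left(10 + G\right)$ ($n{\left(G \right)} = -4 + \left(10 + G\right) G = -4 + G \left(10 + G\right)$)
$\frac{n{\left(193 \right)}}{281032} + \frac{368722}{347970} = \frac{-4 + 193^{2} + 10 \cdot 193}{281032} + \frac{368722}{347970} = \left(-4 + 37249 + 1930\right) \frac{1}{281032} + 368722 \cdot \frac{1}{347970} = 39175 \cdot \frac{1}{281032} + \frac{184361}{173985} = \frac{39175}{281032} + \frac{184361}{173985} = \frac{58627202927}{48895352520}$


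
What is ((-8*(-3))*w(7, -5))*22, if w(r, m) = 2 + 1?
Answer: 1584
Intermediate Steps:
w(r, m) = 3
((-8*(-3))*w(7, -5))*22 = (-8*(-3)*3)*22 = (24*3)*22 = 72*22 = 1584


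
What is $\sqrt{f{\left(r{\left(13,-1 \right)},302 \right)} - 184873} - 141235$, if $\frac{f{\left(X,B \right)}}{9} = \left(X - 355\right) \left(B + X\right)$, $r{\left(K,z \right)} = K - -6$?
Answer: $-141235 + i \sqrt{1155577} \approx -1.4124 \cdot 10^{5} + 1075.0 i$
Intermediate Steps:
$r{\left(K,z \right)} = 6 + K$ ($r{\left(K,z \right)} = K + 6 = 6 + K$)
$f{\left(X,B \right)} = 9 \left(-355 + X\right) \left(B + X\right)$ ($f{\left(X,B \right)} = 9 \left(X - 355\right) \left(B + X\right) = 9 \left(-355 + X\right) \left(B + X\right)$)
$\sqrt{f{\left(r{\left(13,-1 \right)},302 \right)} - 184873} - 141235 = \sqrt{\left(\left(-3195\right) 302 - 3195 \left(6 + 13\right) + 9 \left(6 + 13\right)^{2} + 9 \cdot 302 \left(6 + 13\right)\right) - 184873} - 141235 = \sqrt{\left(-964890 - 60705 + 9 \cdot 19^{2} + 9 \cdot 302 \cdot 19\right) - 184873} - 141235 = \sqrt{\left(-964890 - 60705 + 9 \cdot 361 + 51642\right) - 184873} - 141235 = \sqrt{\left(-964890 - 60705 + 3249 + 51642\right) - 184873} - 141235 = \sqrt{-970704 - 184873} - 141235 = \sqrt{-1155577} - 141235 = i \sqrt{1155577} - 141235 = -141235 + i \sqrt{1155577}$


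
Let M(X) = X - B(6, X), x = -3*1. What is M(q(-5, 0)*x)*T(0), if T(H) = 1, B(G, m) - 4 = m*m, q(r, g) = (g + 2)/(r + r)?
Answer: -94/25 ≈ -3.7600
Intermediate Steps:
q(r, g) = (2 + g)/(2*r) (q(r, g) = (2 + g)/((2*r)) = (2 + g)*(1/(2*r)) = (2 + g)/(2*r))
B(G, m) = 4 + m**2 (B(G, m) = 4 + m*m = 4 + m**2)
x = -3
M(X) = -4 + X - X**2 (M(X) = X - (4 + X**2) = X + (-4 - X**2) = -4 + X - X**2)
M(q(-5, 0)*x)*T(0) = (-4 + ((1/2)*(2 + 0)/(-5))*(-3) - (((1/2)*(2 + 0)/(-5))*(-3))**2)*1 = (-4 + ((1/2)*(-1/5)*2)*(-3) - (((1/2)*(-1/5)*2)*(-3))**2)*1 = (-4 - 1/5*(-3) - (-1/5*(-3))**2)*1 = (-4 + 3/5 - (3/5)**2)*1 = (-4 + 3/5 - 1*9/25)*1 = (-4 + 3/5 - 9/25)*1 = -94/25*1 = -94/25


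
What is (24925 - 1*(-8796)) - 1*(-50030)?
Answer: 83751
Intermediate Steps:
(24925 - 1*(-8796)) - 1*(-50030) = (24925 + 8796) + 50030 = 33721 + 50030 = 83751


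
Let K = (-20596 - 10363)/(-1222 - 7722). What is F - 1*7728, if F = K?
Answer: -69088273/8944 ≈ -7724.5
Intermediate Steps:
K = 30959/8944 (K = -30959/(-8944) = -30959*(-1/8944) = 30959/8944 ≈ 3.4614)
F = 30959/8944 ≈ 3.4614
F - 1*7728 = 30959/8944 - 1*7728 = 30959/8944 - 7728 = -69088273/8944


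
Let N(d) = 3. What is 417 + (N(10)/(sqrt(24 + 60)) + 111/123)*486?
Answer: 35079/41 + 243*sqrt(21)/7 ≈ 1014.7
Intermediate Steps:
417 + (N(10)/(sqrt(24 + 60)) + 111/123)*486 = 417 + (3/(sqrt(24 + 60)) + 111/123)*486 = 417 + (3/(sqrt(84)) + 111*(1/123))*486 = 417 + (3/((2*sqrt(21))) + 37/41)*486 = 417 + (3*(sqrt(21)/42) + 37/41)*486 = 417 + (sqrt(21)/14 + 37/41)*486 = 417 + (37/41 + sqrt(21)/14)*486 = 417 + (17982/41 + 243*sqrt(21)/7) = 35079/41 + 243*sqrt(21)/7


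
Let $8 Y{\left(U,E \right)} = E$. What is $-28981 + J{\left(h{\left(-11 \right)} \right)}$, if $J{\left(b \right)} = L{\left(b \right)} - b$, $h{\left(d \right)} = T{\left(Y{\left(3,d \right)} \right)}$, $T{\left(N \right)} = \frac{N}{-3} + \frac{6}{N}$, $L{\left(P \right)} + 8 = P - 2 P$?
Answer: $- \frac{3825517}{132} \approx -28981.0$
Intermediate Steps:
$Y{\left(U,E \right)} = \frac{E}{8}$
$L{\left(P \right)} = -8 - P$ ($L{\left(P \right)} = -8 + \left(P - 2 P\right) = -8 - P$)
$T{\left(N \right)} = \frac{6}{N} - \frac{N}{3}$ ($T{\left(N \right)} = N \left(- \frac{1}{3}\right) + \frac{6}{N} = - \frac{N}{3} + \frac{6}{N} = \frac{6}{N} - \frac{N}{3}$)
$h{\left(d \right)} = \frac{48}{d} - \frac{d}{24}$ ($h{\left(d \right)} = \frac{6}{\frac{1}{8} d} - \frac{\frac{1}{8} d}{3} = 6 \frac{8}{d} - \frac{d}{24} = \frac{48}{d} - \frac{d}{24}$)
$J{\left(b \right)} = -8 - 2 b$ ($J{\left(b \right)} = \left(-8 - b\right) - b = -8 - 2 b$)
$-28981 + J{\left(h{\left(-11 \right)} \right)} = -28981 - \left(8 + 2 \left(\frac{48}{-11} - - \frac{11}{24}\right)\right) = -28981 - \left(8 + 2 \left(48 \left(- \frac{1}{11}\right) + \frac{11}{24}\right)\right) = -28981 - \left(8 + 2 \left(- \frac{48}{11} + \frac{11}{24}\right)\right) = -28981 - \frac{25}{132} = - \frac{3825517}{132}$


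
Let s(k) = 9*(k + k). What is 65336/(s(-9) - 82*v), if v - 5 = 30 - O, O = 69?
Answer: 32668/1313 ≈ 24.880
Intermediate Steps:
v = -34 (v = 5 + (30 - 1*69) = 5 + (30 - 69) = 5 - 39 = -34)
s(k) = 18*k (s(k) = 9*(2*k) = 18*k)
65336/(s(-9) - 82*v) = 65336/(18*(-9) - 82*(-34)) = 65336/(-162 + 2788) = 65336/2626 = 65336*(1/2626) = 32668/1313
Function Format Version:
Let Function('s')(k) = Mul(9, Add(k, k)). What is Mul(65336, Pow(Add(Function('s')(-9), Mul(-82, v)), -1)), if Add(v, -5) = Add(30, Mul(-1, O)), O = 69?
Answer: Rational(32668, 1313) ≈ 24.880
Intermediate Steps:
v = -34 (v = Add(5, Add(30, Mul(-1, 69))) = Add(5, Add(30, -69)) = Add(5, -39) = -34)
Function('s')(k) = Mul(18, k) (Function('s')(k) = Mul(9, Mul(2, k)) = Mul(18, k))
Mul(65336, Pow(Add(Function('s')(-9), Mul(-82, v)), -1)) = Mul(65336, Pow(Add(Mul(18, -9), Mul(-82, -34)), -1)) = Mul(65336, Pow(Add(-162, 2788), -1)) = Mul(65336, Pow(2626, -1)) = Mul(65336, Rational(1, 2626)) = Rational(32668, 1313)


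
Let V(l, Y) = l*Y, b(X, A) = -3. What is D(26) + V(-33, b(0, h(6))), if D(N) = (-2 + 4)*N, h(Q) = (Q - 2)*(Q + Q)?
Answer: 151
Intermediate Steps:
h(Q) = 2*Q*(-2 + Q) (h(Q) = (-2 + Q)*(2*Q) = 2*Q*(-2 + Q))
D(N) = 2*N
V(l, Y) = Y*l
D(26) + V(-33, b(0, h(6))) = 2*26 - 3*(-33) = 52 + 99 = 151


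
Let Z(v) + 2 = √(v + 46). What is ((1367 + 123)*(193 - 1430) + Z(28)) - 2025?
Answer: -1845157 + √74 ≈ -1.8451e+6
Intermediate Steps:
Z(v) = -2 + √(46 + v) (Z(v) = -2 + √(v + 46) = -2 + √(46 + v))
((1367 + 123)*(193 - 1430) + Z(28)) - 2025 = ((1367 + 123)*(193 - 1430) + (-2 + √(46 + 28))) - 2025 = (1490*(-1237) + (-2 + √74)) - 2025 = (-1843130 + (-2 + √74)) - 2025 = (-1843132 + √74) - 2025 = -1845157 + √74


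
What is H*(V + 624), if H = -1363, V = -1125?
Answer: 682863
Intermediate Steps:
H*(V + 624) = -1363*(-1125 + 624) = -1363*(-501) = 682863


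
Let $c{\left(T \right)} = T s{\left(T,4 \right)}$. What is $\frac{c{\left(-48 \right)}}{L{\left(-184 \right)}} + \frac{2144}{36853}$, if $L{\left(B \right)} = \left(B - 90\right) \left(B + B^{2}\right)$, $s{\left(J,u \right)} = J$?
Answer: $\frac{2995120}{51704759} \approx 0.057927$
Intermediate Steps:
$L{\left(B \right)} = \left(-90 + B\right) \left(B + B^{2}\right)$
$c{\left(T \right)} = T^{2}$ ($c{\left(T \right)} = T T = T^{2}$)
$\frac{c{\left(-48 \right)}}{L{\left(-184 \right)}} + \frac{2144}{36853} = \frac{\left(-48\right)^{2}}{\left(-184\right) \left(-90 + \left(-184\right)^{2} - -16376\right)} + \frac{2144}{36853} = \frac{2304}{\left(-184\right) \left(-90 + 33856 + 16376\right)} + 2144 \cdot \frac{1}{36853} = \frac{2304}{\left(-184\right) 50142} + \frac{2144}{36853} = \frac{2304}{-9226128} + \frac{2144}{36853} = 2304 \left(- \frac{1}{9226128}\right) + \frac{2144}{36853} = - \frac{48}{192211} + \frac{2144}{36853} = \frac{2995120}{51704759}$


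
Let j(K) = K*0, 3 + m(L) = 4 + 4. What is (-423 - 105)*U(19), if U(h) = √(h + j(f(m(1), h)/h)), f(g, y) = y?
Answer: -528*√19 ≈ -2301.5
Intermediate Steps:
m(L) = 5 (m(L) = -3 + (4 + 4) = -3 + 8 = 5)
j(K) = 0
U(h) = √h (U(h) = √(h + 0) = √h)
(-423 - 105)*U(19) = (-423 - 105)*√19 = -528*√19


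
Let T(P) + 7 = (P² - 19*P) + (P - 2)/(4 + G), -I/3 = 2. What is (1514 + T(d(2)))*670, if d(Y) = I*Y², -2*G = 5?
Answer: 5068550/3 ≈ 1.6895e+6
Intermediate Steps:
G = -5/2 (G = -½*5 = -5/2 ≈ -2.5000)
I = -6 (I = -3*2 = -6)
d(Y) = -6*Y²
T(P) = -25/3 + P² - 55*P/3 (T(P) = -7 + ((P² - 19*P) + (P - 2)/(4 - 5/2)) = -7 + ((P² - 19*P) + (-2 + P)/(3/2)) = -7 + ((P² - 19*P) + (-2 + P)*(⅔)) = -7 + ((P² - 19*P) + (-4/3 + 2*P/3)) = -7 + (-4/3 + P² - 55*P/3) = -25/3 + P² - 55*P/3)
(1514 + T(d(2)))*670 = (1514 + (-25/3 + (-6*2²)² - (-110)*2²))*670 = (1514 + (-25/3 + (-6*4)² - (-110)*4))*670 = (1514 + (-25/3 + (-24)² - 55/3*(-24)))*670 = (1514 + (-25/3 + 576 + 440))*670 = (1514 + 3023/3)*670 = (7565/3)*670 = 5068550/3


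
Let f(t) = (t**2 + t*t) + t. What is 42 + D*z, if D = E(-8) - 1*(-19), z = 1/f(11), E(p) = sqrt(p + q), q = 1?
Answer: 10645/253 + I*sqrt(7)/253 ≈ 42.075 + 0.010458*I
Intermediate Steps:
f(t) = t + 2*t**2 (f(t) = (t**2 + t**2) + t = 2*t**2 + t = t + 2*t**2)
E(p) = sqrt(1 + p) (E(p) = sqrt(p + 1) = sqrt(1 + p))
z = 1/253 (z = 1/(11*(1 + 2*11)) = 1/(11*(1 + 22)) = 1/(11*23) = 1/253 ≈ 0.0039526)
D = 19 + I*sqrt(7) (D = sqrt(1 - 8) - 1*(-19) = sqrt(-7) + 19 = I*sqrt(7) + 19 = 19 + I*sqrt(7) ≈ 19.0 + 2.6458*I)
42 + D*z = 42 + (19 + I*sqrt(7))*(1/253) = 42 + (19/253 + I*sqrt(7)/253) = 10645/253 + I*sqrt(7)/253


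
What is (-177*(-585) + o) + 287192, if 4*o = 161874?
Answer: 862411/2 ≈ 4.3121e+5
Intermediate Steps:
o = 80937/2 (o = (1/4)*161874 = 80937/2 ≈ 40469.)
(-177*(-585) + o) + 287192 = (-177*(-585) + 80937/2) + 287192 = (103545 + 80937/2) + 287192 = 288027/2 + 287192 = 862411/2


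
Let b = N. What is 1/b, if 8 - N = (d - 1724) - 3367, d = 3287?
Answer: 1/1812 ≈ 0.00055188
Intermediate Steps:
N = 1812 (N = 8 - ((3287 - 1724) - 3367) = 8 - (1563 - 3367) = 8 - 1*(-1804) = 8 + 1804 = 1812)
b = 1812
1/b = 1/1812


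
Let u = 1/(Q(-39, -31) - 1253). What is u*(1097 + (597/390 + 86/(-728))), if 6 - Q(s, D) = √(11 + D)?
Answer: -2492891417/2830152780 + 1999111*I*√5/1415076390 ≈ -0.88083 + 0.0031589*I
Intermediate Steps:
Q(s, D) = 6 - √(11 + D)
u = 1/(-1247 - 2*I*√5) (u = 1/((6 - √(11 - 31)) - 1253) = 1/((6 - √(-20)) - 1253) = 1/((6 - 2*I*√5) - 1253) = 1/(-1247 - 2*I*√5) ≈ -0.00080191 + 2.876e-6*I)
u*(1097 + (597/390 + 86/(-728))) = (I/(-1247*I + 2*√5))*(1097 + (597/390 + 86/(-728))) = (I/(-1247*I + 2*√5))*(1097 + (597*(1/390) + 86*(-1/728))) = (I/(-1247*I + 2*√5))*(1097 + (199/130 - 43/364)) = (I/(-1247*I + 2*√5))*(1097 + 2571/1820) = (I/(-1247*I + 2*√5))*(1999111/1820) = 1999111*I/(1820*(-1247*I + 2*√5))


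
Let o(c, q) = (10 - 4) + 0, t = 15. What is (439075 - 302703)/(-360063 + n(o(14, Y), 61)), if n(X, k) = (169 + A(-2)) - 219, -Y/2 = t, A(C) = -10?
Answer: -136372/360123 ≈ -0.37868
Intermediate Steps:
Y = -30 (Y = -2*15 = -30)
o(c, q) = 6 (o(c, q) = 6 + 0 = 6)
n(X, k) = -60 (n(X, k) = (169 - 10) - 219 = 159 - 219 = -60)
(439075 - 302703)/(-360063 + n(o(14, Y), 61)) = (439075 - 302703)/(-360063 - 60) = 136372/(-360123) = 136372*(-1/360123) = -136372/360123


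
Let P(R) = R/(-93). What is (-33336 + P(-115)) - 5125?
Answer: -3576758/93 ≈ -38460.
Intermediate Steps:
P(R) = -R/93 (P(R) = R*(-1/93) = -R/93)
(-33336 + P(-115)) - 5125 = (-33336 - 1/93*(-115)) - 5125 = (-33336 + 115/93) - 5125 = -3100133/93 - 5125 = -3576758/93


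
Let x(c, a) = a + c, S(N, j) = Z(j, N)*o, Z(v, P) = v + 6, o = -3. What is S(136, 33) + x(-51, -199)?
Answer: -367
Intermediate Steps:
Z(v, P) = 6 + v
S(N, j) = -18 - 3*j (S(N, j) = (6 + j)*(-3) = -18 - 3*j)
S(136, 33) + x(-51, -199) = (-18 - 3*33) + (-199 - 51) = (-18 - 99) - 250 = -117 - 250 = -367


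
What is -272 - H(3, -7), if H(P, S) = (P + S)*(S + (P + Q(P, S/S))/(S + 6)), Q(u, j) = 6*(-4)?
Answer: -216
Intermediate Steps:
Q(u, j) = -24
H(P, S) = (P + S)*(S + (-24 + P)/(6 + S)) (H(P, S) = (P + S)*(S + (P - 24)/(S + 6)) = (P + S)*(S + (-24 + P)/(6 + S)))
-272 - H(3, -7) = -272 - (3**2 + (-7)**3 - 24*3 - 24*(-7) + 6*(-7)**2 + 3*(-7)**2 + 7*3*(-7))/(6 - 7) = -272 - (9 - 343 - 72 + 168 + 6*49 + 3*49 - 147)/(-1) = -272 - (-1)*(9 - 343 - 72 + 168 + 294 + 147 - 147) = -272 - (-1)*56 = -272 - 1*(-56) = -272 + 56 = -216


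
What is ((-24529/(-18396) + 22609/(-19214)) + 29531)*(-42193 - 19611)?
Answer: -80639577211726903/44182593 ≈ -1.8251e+9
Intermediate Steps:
((-24529/(-18396) + 22609/(-19214)) + 29531)*(-42193 - 19611) = ((-24529*(-1/18396) + 22609*(-1/19214)) + 29531)*(-61804) = ((24529/18396 - 22609/19214) + 29531)*(-61804) = (27692521/176730372 + 29531)*(-61804) = (5219052308053/176730372)*(-61804) = -80639577211726903/44182593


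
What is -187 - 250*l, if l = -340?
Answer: 84813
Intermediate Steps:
-187 - 250*l = -187 - 250*(-340) = -187 + 85000 = 84813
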